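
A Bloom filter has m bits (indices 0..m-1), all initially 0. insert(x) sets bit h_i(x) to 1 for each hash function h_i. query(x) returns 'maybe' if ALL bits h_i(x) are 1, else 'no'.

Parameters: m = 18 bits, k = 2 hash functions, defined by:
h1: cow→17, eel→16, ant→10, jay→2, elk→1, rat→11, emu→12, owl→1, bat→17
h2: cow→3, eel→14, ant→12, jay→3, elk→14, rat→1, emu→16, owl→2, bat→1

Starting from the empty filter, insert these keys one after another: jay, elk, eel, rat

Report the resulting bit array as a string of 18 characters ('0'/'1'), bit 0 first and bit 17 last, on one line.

Answer: 011100000001001010

Derivation:
Start: bits=000000000000000000
After insert 'jay': sets bits 2 3 -> bits=001100000000000000
After insert 'elk': sets bits 1 14 -> bits=011100000000001000
After insert 'eel': sets bits 14 16 -> bits=011100000000001010
After insert 'rat': sets bits 1 11 -> bits=011100000001001010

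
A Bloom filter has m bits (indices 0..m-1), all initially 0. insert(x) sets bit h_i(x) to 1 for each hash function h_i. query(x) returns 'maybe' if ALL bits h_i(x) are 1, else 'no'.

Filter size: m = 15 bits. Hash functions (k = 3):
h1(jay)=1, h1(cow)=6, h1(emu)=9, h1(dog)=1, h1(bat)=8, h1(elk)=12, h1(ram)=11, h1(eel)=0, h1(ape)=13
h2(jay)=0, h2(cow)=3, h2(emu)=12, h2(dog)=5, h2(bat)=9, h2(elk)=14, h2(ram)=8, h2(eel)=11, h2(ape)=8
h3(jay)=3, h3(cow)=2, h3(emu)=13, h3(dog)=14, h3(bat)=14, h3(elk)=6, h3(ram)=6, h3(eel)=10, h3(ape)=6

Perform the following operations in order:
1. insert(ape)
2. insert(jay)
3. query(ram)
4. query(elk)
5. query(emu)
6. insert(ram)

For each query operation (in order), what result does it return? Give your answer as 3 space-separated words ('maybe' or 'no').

Start: bits=000000000000000
Op 1: insert ape -> sets bits 6 8 13 -> bits=000000101000010
Op 2: insert jay -> sets bits 0 1 3 -> bits=110100101000010
Op 3: query ram -> checks bit6=1, bit8=1, bit11=0 (has a 0) -> no
Op 4: query elk -> checks bit6=1, bit12=0, bit14=0 (has a 0) -> no
Op 5: query emu -> checks bit9=0, bit12=0, bit13=1 (has a 0) -> no
Op 6: insert ram -> sets bits 6 8 11 -> bits=110100101001010
Query results in order: no no no

Answer: no no no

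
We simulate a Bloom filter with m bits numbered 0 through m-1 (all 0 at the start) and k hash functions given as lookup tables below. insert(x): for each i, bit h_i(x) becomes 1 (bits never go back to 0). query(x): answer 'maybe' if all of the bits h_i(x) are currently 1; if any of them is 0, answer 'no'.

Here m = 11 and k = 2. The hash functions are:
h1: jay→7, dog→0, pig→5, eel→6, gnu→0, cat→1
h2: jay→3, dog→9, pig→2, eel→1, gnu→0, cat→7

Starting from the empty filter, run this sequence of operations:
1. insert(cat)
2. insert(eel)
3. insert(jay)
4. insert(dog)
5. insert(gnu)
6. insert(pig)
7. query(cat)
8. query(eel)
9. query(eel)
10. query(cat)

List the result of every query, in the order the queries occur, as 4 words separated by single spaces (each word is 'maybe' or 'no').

Start: bits=00000000000
Op 1: insert cat -> sets bits 1 7 -> bits=01000001000
Op 2: insert eel -> sets bits 1 6 -> bits=01000011000
Op 3: insert jay -> sets bits 3 7 -> bits=01010011000
Op 4: insert dog -> sets bits 0 9 -> bits=11010011010
Op 5: insert gnu -> sets bits 0 -> bits=11010011010
Op 6: insert pig -> sets bits 2 5 -> bits=11110111010
Op 7: query cat -> checks bit1=1, bit7=1 (all 1) -> maybe
Op 8: query eel -> checks bit1=1, bit6=1 (all 1) -> maybe
Op 9: query eel -> checks bit1=1, bit6=1 (all 1) -> maybe
Op 10: query cat -> checks bit1=1, bit7=1 (all 1) -> maybe
Query results in order: maybe maybe maybe maybe

Answer: maybe maybe maybe maybe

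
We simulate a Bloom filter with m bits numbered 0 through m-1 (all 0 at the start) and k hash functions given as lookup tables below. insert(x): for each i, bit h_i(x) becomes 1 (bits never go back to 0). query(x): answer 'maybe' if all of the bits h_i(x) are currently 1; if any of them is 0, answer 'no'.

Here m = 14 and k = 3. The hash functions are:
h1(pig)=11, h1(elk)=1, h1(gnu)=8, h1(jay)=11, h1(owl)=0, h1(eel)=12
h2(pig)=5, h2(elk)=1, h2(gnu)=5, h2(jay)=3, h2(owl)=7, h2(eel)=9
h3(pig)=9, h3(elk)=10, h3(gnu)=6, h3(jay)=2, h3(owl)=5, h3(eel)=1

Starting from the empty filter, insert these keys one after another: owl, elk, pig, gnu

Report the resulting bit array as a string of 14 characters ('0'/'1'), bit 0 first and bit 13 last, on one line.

Answer: 11000111111100

Derivation:
Start: bits=00000000000000
After insert 'owl': sets bits 0 5 7 -> bits=10000101000000
After insert 'elk': sets bits 1 10 -> bits=11000101001000
After insert 'pig': sets bits 5 9 11 -> bits=11000101011100
After insert 'gnu': sets bits 5 6 8 -> bits=11000111111100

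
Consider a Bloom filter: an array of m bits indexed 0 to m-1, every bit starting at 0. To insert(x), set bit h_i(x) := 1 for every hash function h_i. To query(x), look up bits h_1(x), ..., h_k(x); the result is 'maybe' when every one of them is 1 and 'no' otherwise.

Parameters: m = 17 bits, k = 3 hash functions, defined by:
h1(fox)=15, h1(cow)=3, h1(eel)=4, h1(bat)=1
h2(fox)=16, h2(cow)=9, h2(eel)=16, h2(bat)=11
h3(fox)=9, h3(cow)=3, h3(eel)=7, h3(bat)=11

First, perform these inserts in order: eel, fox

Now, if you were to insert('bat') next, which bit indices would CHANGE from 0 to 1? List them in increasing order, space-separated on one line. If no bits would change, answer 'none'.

Start: bits=00000000000000000
After insert 'eel': sets bits 4 7 16 -> bits=00001001000000001
After insert 'fox': sets bits 9 15 16 -> bits=00001001010000011
insert 'bat' would touch bits 1 11; currently bit1=0, bit11=0
Bits that are 0 among those (would change 0->1): 1 11

Answer: 1 11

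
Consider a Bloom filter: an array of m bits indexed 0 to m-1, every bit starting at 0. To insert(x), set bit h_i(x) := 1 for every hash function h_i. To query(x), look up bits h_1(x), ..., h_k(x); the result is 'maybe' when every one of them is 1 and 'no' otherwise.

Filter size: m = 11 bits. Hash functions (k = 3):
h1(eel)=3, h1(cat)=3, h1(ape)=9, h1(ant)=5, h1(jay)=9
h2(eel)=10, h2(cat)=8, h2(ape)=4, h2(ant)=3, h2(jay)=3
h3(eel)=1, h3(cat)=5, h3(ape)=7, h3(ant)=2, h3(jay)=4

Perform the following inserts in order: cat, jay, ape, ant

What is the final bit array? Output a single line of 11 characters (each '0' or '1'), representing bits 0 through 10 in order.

Start: bits=00000000000
After insert 'cat': sets bits 3 5 8 -> bits=00010100100
After insert 'jay': sets bits 3 4 9 -> bits=00011100110
After insert 'ape': sets bits 4 7 9 -> bits=00011101110
After insert 'ant': sets bits 2 3 5 -> bits=00111101110

Answer: 00111101110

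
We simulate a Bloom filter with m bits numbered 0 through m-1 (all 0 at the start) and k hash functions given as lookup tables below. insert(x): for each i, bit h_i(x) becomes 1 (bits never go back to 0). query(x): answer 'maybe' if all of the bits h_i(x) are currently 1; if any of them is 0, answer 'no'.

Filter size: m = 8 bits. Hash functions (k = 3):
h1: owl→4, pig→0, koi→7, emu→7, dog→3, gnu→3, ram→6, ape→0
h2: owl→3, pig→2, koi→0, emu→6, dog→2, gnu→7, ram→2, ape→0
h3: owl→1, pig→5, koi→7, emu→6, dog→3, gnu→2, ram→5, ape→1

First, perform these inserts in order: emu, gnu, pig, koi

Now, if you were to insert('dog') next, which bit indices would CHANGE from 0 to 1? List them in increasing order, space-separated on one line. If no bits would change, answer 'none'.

Start: bits=00000000
After insert 'emu': sets bits 6 7 -> bits=00000011
After insert 'gnu': sets bits 2 3 7 -> bits=00110011
After insert 'pig': sets bits 0 2 5 -> bits=10110111
After insert 'koi': sets bits 0 7 -> bits=10110111
insert 'dog' would touch bits 2 3; currently bit2=1, bit3=1
Bits that are 0 among those (would change 0->1): none

Answer: none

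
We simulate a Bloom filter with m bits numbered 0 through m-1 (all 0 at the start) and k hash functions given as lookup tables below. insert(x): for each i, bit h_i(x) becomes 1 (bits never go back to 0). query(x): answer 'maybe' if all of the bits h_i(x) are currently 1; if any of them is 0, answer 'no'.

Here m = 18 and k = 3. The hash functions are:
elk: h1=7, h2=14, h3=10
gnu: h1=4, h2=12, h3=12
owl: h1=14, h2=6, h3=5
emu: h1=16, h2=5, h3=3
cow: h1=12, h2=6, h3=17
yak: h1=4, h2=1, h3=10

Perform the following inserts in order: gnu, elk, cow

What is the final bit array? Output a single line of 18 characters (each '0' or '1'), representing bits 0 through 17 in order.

Start: bits=000000000000000000
After insert 'gnu': sets bits 4 12 -> bits=000010000000100000
After insert 'elk': sets bits 7 10 14 -> bits=000010010010101000
After insert 'cow': sets bits 6 12 17 -> bits=000010110010101001

Answer: 000010110010101001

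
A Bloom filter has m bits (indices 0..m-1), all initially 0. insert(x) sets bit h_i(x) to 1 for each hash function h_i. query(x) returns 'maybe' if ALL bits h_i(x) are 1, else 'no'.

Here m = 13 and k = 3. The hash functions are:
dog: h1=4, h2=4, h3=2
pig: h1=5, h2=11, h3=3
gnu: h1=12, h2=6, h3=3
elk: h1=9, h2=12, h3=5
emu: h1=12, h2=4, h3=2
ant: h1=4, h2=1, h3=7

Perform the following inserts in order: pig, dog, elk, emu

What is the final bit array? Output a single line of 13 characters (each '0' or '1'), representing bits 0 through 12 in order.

Answer: 0011110001011

Derivation:
Start: bits=0000000000000
After insert 'pig': sets bits 3 5 11 -> bits=0001010000010
After insert 'dog': sets bits 2 4 -> bits=0011110000010
After insert 'elk': sets bits 5 9 12 -> bits=0011110001011
After insert 'emu': sets bits 2 4 12 -> bits=0011110001011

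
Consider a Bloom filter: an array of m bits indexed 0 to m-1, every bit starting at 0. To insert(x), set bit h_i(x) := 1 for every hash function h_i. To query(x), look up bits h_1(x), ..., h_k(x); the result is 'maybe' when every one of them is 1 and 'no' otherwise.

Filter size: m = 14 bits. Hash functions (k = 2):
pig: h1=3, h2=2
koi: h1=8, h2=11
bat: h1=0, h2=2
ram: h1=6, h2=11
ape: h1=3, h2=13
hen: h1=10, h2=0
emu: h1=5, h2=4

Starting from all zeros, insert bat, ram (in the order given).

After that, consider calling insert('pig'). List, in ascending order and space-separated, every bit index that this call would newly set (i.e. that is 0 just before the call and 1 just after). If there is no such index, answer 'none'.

Answer: 3

Derivation:
Start: bits=00000000000000
After insert 'bat': sets bits 0 2 -> bits=10100000000000
After insert 'ram': sets bits 6 11 -> bits=10100010000100
insert 'pig' would touch bits 2 3; currently bit2=1, bit3=0
Bits that are 0 among those (would change 0->1): 3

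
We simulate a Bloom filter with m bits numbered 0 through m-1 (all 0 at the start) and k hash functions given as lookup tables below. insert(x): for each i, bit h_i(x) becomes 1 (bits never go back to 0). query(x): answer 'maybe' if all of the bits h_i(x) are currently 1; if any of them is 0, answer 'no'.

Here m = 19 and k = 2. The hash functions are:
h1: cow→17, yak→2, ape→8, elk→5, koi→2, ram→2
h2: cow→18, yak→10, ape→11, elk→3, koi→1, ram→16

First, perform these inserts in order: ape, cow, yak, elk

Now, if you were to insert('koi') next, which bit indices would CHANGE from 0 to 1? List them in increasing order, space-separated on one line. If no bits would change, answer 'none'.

Start: bits=0000000000000000000
After insert 'ape': sets bits 8 11 -> bits=0000000010010000000
After insert 'cow': sets bits 17 18 -> bits=0000000010010000011
After insert 'yak': sets bits 2 10 -> bits=0010000010110000011
After insert 'elk': sets bits 3 5 -> bits=0011010010110000011
insert 'koi' would touch bits 1 2; currently bit1=0, bit2=1
Bits that are 0 among those (would change 0->1): 1

Answer: 1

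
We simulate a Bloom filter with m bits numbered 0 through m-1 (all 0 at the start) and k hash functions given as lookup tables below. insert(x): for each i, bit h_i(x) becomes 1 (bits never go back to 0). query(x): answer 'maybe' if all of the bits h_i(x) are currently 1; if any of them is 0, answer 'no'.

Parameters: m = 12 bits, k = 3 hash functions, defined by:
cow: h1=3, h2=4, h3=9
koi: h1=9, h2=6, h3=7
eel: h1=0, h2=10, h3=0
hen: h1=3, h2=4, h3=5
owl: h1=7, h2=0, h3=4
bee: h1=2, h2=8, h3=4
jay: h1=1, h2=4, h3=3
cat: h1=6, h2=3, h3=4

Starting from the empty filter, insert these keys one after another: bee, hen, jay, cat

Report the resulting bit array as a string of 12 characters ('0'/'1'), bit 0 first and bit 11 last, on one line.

Answer: 011111101000

Derivation:
Start: bits=000000000000
After insert 'bee': sets bits 2 4 8 -> bits=001010001000
After insert 'hen': sets bits 3 4 5 -> bits=001111001000
After insert 'jay': sets bits 1 3 4 -> bits=011111001000
After insert 'cat': sets bits 3 4 6 -> bits=011111101000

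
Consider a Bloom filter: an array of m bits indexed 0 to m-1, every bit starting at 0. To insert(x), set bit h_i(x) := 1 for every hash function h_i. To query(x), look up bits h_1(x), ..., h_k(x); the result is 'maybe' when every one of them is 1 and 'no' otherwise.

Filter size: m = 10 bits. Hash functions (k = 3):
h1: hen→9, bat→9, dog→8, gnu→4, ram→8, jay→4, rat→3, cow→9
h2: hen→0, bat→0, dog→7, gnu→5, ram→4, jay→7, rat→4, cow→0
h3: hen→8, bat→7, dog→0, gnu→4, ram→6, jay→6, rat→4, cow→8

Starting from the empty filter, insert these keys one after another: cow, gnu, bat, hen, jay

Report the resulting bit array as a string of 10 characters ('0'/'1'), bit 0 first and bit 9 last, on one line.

Answer: 1000111111

Derivation:
Start: bits=0000000000
After insert 'cow': sets bits 0 8 9 -> bits=1000000011
After insert 'gnu': sets bits 4 5 -> bits=1000110011
After insert 'bat': sets bits 0 7 9 -> bits=1000110111
After insert 'hen': sets bits 0 8 9 -> bits=1000110111
After insert 'jay': sets bits 4 6 7 -> bits=1000111111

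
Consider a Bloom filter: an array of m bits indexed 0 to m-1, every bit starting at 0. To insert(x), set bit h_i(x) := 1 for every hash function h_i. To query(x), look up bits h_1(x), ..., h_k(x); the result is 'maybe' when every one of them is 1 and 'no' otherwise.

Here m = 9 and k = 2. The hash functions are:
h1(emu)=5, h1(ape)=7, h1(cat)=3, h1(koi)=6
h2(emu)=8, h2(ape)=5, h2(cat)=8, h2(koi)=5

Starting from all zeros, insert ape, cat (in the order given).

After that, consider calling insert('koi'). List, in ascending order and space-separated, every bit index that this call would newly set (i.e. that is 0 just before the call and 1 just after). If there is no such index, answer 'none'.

Answer: 6

Derivation:
Start: bits=000000000
After insert 'ape': sets bits 5 7 -> bits=000001010
After insert 'cat': sets bits 3 8 -> bits=000101011
insert 'koi' would touch bits 5 6; currently bit5=1, bit6=0
Bits that are 0 among those (would change 0->1): 6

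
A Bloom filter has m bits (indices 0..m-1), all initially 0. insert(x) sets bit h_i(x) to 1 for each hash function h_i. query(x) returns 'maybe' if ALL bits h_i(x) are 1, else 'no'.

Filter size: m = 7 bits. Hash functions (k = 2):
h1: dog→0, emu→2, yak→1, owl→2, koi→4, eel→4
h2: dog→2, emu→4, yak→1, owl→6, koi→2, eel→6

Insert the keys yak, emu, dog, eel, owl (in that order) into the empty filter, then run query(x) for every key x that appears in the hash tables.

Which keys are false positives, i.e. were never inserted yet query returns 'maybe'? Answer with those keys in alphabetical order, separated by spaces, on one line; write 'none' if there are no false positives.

Start: bits=0000000
After insert 'yak': sets bits 1 -> bits=0100000
After insert 'emu': sets bits 2 4 -> bits=0110100
After insert 'dog': sets bits 0 2 -> bits=1110100
After insert 'eel': sets bits 4 6 -> bits=1110101
After insert 'owl': sets bits 2 6 -> bits=1110101
Not inserted: koi — query each against bits=1110101:
query koi: checks bit2=1, bit4=1 (all 1) -> maybe => FALSE POSITIVE
False positives (alphabetical): koi

Answer: koi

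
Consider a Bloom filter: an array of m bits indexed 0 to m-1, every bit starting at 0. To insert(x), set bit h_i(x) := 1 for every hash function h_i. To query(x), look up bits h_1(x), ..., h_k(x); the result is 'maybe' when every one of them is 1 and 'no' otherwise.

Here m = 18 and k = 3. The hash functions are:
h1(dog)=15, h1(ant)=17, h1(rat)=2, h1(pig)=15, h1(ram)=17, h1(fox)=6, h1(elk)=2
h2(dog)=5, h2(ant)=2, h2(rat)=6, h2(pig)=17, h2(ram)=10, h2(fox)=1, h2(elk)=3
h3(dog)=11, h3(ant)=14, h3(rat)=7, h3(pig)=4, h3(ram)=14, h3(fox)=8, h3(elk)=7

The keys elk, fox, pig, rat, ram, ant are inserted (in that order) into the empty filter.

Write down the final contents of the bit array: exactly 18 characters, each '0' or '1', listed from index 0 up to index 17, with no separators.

Answer: 011110111010001101

Derivation:
Start: bits=000000000000000000
After insert 'elk': sets bits 2 3 7 -> bits=001100010000000000
After insert 'fox': sets bits 1 6 8 -> bits=011100111000000000
After insert 'pig': sets bits 4 15 17 -> bits=011110111000000101
After insert 'rat': sets bits 2 6 7 -> bits=011110111000000101
After insert 'ram': sets bits 10 14 17 -> bits=011110111010001101
After insert 'ant': sets bits 2 14 17 -> bits=011110111010001101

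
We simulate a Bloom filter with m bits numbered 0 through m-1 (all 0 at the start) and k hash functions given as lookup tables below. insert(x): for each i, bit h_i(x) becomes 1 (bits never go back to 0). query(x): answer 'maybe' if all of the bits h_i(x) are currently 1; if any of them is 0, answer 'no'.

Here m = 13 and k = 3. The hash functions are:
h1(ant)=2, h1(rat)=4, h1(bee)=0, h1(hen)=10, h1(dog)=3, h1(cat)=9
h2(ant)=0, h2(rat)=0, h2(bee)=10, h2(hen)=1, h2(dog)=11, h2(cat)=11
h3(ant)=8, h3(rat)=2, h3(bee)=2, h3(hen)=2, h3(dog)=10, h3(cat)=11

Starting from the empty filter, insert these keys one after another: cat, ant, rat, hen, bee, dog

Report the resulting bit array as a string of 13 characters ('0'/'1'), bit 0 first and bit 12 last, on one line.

Start: bits=0000000000000
After insert 'cat': sets bits 9 11 -> bits=0000000001010
After insert 'ant': sets bits 0 2 8 -> bits=1010000011010
After insert 'rat': sets bits 0 2 4 -> bits=1010100011010
After insert 'hen': sets bits 1 2 10 -> bits=1110100011110
After insert 'bee': sets bits 0 2 10 -> bits=1110100011110
After insert 'dog': sets bits 3 10 11 -> bits=1111100011110

Answer: 1111100011110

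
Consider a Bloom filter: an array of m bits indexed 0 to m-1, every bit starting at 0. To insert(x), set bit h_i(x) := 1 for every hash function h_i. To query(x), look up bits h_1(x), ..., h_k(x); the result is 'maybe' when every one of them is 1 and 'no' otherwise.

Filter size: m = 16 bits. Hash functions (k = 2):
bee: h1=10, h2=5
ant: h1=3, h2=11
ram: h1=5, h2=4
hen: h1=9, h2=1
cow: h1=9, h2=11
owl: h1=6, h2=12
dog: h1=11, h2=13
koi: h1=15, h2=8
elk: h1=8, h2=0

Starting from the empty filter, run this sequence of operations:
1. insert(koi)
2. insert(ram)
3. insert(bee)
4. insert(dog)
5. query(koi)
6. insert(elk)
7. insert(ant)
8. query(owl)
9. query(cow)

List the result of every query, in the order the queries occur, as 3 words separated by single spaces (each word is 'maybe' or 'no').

Answer: maybe no no

Derivation:
Start: bits=0000000000000000
Op 1: insert koi -> sets bits 8 15 -> bits=0000000010000001
Op 2: insert ram -> sets bits 4 5 -> bits=0000110010000001
Op 3: insert bee -> sets bits 5 10 -> bits=0000110010100001
Op 4: insert dog -> sets bits 11 13 -> bits=0000110010110101
Op 5: query koi -> checks bit8=1, bit15=1 (all 1) -> maybe
Op 6: insert elk -> sets bits 0 8 -> bits=1000110010110101
Op 7: insert ant -> sets bits 3 11 -> bits=1001110010110101
Op 8: query owl -> checks bit6=0, bit12=0 (has a 0) -> no
Op 9: query cow -> checks bit9=0, bit11=1 (has a 0) -> no
Query results in order: maybe no no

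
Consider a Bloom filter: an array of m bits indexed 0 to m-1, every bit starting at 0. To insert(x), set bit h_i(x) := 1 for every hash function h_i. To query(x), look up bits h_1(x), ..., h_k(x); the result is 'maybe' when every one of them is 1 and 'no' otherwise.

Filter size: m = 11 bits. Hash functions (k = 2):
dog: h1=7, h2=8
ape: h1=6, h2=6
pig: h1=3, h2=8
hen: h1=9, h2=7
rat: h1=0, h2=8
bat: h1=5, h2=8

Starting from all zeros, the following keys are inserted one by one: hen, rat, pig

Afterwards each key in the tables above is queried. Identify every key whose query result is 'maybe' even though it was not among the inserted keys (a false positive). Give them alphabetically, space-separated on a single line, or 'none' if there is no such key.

Start: bits=00000000000
After insert 'hen': sets bits 7 9 -> bits=00000001010
After insert 'rat': sets bits 0 8 -> bits=10000001110
After insert 'pig': sets bits 3 8 -> bits=10010001110
Not inserted: ape bat dog — query each against bits=10010001110:
query ape: checks bit6=0 (has a 0) -> no => not a false positive
query bat: checks bit5=0, bit8=1 (has a 0) -> no => not a false positive
query dog: checks bit7=1, bit8=1 (all 1) -> maybe => FALSE POSITIVE
False positives (alphabetical): dog

Answer: dog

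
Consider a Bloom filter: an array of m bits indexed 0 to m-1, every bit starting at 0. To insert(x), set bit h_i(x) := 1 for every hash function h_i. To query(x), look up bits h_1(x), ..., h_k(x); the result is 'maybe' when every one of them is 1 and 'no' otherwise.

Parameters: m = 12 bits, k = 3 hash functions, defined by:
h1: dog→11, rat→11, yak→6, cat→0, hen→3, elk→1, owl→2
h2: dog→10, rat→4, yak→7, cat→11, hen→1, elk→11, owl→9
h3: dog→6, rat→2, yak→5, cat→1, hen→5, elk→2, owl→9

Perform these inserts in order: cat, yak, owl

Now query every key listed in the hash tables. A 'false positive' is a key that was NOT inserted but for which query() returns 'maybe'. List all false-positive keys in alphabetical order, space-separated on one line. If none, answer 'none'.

Answer: elk

Derivation:
Start: bits=000000000000
After insert 'cat': sets bits 0 1 11 -> bits=110000000001
After insert 'yak': sets bits 5 6 7 -> bits=110001110001
After insert 'owl': sets bits 2 9 -> bits=111001110101
Not inserted: dog elk hen rat — query each against bits=111001110101:
query dog: checks bit6=1, bit10=0, bit11=1 (has a 0) -> no => not a false positive
query elk: checks bit1=1, bit2=1, bit11=1 (all 1) -> maybe => FALSE POSITIVE
query hen: checks bit1=1, bit3=0, bit5=1 (has a 0) -> no => not a false positive
query rat: checks bit2=1, bit4=0, bit11=1 (has a 0) -> no => not a false positive
False positives (alphabetical): elk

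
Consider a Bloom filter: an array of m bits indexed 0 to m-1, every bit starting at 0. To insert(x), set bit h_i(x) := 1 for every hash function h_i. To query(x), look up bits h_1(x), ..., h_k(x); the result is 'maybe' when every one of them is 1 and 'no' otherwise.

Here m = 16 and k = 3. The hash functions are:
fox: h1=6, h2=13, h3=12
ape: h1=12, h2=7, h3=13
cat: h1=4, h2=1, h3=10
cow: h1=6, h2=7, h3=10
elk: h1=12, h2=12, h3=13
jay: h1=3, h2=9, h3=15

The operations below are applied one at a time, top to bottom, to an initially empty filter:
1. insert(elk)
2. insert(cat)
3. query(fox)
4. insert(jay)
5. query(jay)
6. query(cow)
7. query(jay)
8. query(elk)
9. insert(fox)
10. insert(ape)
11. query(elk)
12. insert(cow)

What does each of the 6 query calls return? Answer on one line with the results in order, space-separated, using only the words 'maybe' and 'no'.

Answer: no maybe no maybe maybe maybe

Derivation:
Start: bits=0000000000000000
Op 1: insert elk -> sets bits 12 13 -> bits=0000000000001100
Op 2: insert cat -> sets bits 1 4 10 -> bits=0100100000101100
Op 3: query fox -> checks bit6=0, bit12=1, bit13=1 (has a 0) -> no
Op 4: insert jay -> sets bits 3 9 15 -> bits=0101100001101101
Op 5: query jay -> checks bit3=1, bit9=1, bit15=1 (all 1) -> maybe
Op 6: query cow -> checks bit6=0, bit7=0, bit10=1 (has a 0) -> no
Op 7: query jay -> checks bit3=1, bit9=1, bit15=1 (all 1) -> maybe
Op 8: query elk -> checks bit12=1, bit13=1 (all 1) -> maybe
Op 9: insert fox -> sets bits 6 12 13 -> bits=0101101001101101
Op 10: insert ape -> sets bits 7 12 13 -> bits=0101101101101101
Op 11: query elk -> checks bit12=1, bit13=1 (all 1) -> maybe
Op 12: insert cow -> sets bits 6 7 10 -> bits=0101101101101101
Query results in order: no maybe no maybe maybe maybe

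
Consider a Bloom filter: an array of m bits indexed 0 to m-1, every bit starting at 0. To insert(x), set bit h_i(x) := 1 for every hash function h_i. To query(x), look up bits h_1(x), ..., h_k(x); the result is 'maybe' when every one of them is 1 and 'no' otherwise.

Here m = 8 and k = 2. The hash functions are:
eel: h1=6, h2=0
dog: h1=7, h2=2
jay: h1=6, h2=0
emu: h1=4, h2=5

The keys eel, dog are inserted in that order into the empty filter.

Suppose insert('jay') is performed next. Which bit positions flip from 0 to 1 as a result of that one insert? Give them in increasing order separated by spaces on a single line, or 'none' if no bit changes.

Start: bits=00000000
After insert 'eel': sets bits 0 6 -> bits=10000010
After insert 'dog': sets bits 2 7 -> bits=10100011
insert 'jay' would touch bits 0 6; currently bit0=1, bit6=1
Bits that are 0 among those (would change 0->1): none

Answer: none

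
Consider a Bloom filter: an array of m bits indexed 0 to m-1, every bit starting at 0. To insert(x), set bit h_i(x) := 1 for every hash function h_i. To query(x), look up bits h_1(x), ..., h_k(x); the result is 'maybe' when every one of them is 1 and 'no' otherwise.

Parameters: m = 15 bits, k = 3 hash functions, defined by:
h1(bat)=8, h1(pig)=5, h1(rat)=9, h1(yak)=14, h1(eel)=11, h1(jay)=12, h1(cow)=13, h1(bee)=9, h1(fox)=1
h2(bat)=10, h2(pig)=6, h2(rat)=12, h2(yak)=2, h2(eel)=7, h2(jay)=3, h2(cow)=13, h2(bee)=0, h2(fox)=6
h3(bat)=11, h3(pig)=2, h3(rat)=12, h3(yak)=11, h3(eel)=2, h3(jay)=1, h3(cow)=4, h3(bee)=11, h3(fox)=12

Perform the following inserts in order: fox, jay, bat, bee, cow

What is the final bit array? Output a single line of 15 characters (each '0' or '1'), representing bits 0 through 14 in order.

Answer: 110110101111110

Derivation:
Start: bits=000000000000000
After insert 'fox': sets bits 1 6 12 -> bits=010000100000100
After insert 'jay': sets bits 1 3 12 -> bits=010100100000100
After insert 'bat': sets bits 8 10 11 -> bits=010100101011100
After insert 'bee': sets bits 0 9 11 -> bits=110100101111100
After insert 'cow': sets bits 4 13 -> bits=110110101111110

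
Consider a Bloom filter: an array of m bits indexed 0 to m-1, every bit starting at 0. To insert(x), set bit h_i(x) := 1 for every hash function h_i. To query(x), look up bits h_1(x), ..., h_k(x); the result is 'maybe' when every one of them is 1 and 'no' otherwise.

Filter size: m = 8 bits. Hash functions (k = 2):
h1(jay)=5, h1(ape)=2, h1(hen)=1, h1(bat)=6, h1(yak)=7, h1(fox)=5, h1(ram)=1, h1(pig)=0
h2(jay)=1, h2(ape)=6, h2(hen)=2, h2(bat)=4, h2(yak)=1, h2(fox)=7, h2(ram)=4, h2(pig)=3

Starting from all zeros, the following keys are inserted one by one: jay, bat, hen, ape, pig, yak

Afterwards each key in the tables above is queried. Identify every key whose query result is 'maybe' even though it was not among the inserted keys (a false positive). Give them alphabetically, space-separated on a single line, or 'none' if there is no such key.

Start: bits=00000000
After insert 'jay': sets bits 1 5 -> bits=01000100
After insert 'bat': sets bits 4 6 -> bits=01001110
After insert 'hen': sets bits 1 2 -> bits=01101110
After insert 'ape': sets bits 2 6 -> bits=01101110
After insert 'pig': sets bits 0 3 -> bits=11111110
After insert 'yak': sets bits 1 7 -> bits=11111111
Not inserted: fox ram — query each against bits=11111111:
query fox: checks bit5=1, bit7=1 (all 1) -> maybe => FALSE POSITIVE
query ram: checks bit1=1, bit4=1 (all 1) -> maybe => FALSE POSITIVE
False positives (alphabetical): fox ram

Answer: fox ram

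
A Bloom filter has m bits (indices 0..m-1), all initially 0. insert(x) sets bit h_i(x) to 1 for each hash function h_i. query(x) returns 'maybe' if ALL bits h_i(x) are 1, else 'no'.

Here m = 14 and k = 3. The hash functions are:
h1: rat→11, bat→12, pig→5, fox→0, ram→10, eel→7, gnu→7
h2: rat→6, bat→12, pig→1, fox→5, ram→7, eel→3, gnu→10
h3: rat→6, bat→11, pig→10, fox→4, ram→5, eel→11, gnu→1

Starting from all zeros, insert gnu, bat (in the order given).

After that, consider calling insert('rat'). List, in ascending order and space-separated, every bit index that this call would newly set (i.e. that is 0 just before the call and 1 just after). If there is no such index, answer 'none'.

Start: bits=00000000000000
After insert 'gnu': sets bits 1 7 10 -> bits=01000001001000
After insert 'bat': sets bits 11 12 -> bits=01000001001110
insert 'rat' would touch bits 6 11; currently bit6=0, bit11=1
Bits that are 0 among those (would change 0->1): 6

Answer: 6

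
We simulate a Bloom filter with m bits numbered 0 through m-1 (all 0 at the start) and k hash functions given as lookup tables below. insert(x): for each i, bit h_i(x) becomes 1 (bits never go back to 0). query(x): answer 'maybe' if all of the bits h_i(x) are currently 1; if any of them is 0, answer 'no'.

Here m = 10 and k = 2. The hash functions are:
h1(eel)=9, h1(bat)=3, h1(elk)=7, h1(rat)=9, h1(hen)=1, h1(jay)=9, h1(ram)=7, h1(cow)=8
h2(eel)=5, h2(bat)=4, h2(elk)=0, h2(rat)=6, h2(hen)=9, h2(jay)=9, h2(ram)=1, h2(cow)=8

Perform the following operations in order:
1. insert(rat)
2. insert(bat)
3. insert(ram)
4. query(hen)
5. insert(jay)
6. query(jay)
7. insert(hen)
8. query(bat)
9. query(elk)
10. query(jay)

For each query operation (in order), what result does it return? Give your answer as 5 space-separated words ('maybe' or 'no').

Start: bits=0000000000
Op 1: insert rat -> sets bits 6 9 -> bits=0000001001
Op 2: insert bat -> sets bits 3 4 -> bits=0001101001
Op 3: insert ram -> sets bits 1 7 -> bits=0101101101
Op 4: query hen -> checks bit1=1, bit9=1 (all 1) -> maybe
Op 5: insert jay -> sets bits 9 -> bits=0101101101
Op 6: query jay -> checks bit9=1 (all 1) -> maybe
Op 7: insert hen -> sets bits 1 9 -> bits=0101101101
Op 8: query bat -> checks bit3=1, bit4=1 (all 1) -> maybe
Op 9: query elk -> checks bit0=0, bit7=1 (has a 0) -> no
Op 10: query jay -> checks bit9=1 (all 1) -> maybe
Query results in order: maybe maybe maybe no maybe

Answer: maybe maybe maybe no maybe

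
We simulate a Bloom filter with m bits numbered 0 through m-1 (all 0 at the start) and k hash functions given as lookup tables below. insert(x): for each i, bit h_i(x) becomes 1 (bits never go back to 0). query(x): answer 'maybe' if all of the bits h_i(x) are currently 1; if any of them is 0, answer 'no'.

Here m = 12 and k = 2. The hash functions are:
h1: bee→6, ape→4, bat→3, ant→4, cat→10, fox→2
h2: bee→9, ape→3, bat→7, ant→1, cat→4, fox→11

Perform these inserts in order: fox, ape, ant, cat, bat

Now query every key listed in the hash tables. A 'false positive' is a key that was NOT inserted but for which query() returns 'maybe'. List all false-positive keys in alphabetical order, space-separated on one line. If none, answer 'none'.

Answer: none

Derivation:
Start: bits=000000000000
After insert 'fox': sets bits 2 11 -> bits=001000000001
After insert 'ape': sets bits 3 4 -> bits=001110000001
After insert 'ant': sets bits 1 4 -> bits=011110000001
After insert 'cat': sets bits 4 10 -> bits=011110000011
After insert 'bat': sets bits 3 7 -> bits=011110010011
Not inserted: bee — query each against bits=011110010011:
query bee: checks bit6=0, bit9=0 (has a 0) -> no => not a false positive
False positives (alphabetical): none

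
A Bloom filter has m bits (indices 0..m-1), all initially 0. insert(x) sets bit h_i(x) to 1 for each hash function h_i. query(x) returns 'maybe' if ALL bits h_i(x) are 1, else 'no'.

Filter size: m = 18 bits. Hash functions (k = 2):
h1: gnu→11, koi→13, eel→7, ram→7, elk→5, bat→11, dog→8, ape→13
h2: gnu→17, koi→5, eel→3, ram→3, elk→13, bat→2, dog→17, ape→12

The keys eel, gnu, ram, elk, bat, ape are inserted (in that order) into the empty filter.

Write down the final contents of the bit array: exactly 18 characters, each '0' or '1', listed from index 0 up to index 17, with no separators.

Start: bits=000000000000000000
After insert 'eel': sets bits 3 7 -> bits=000100010000000000
After insert 'gnu': sets bits 11 17 -> bits=000100010001000001
After insert 'ram': sets bits 3 7 -> bits=000100010001000001
After insert 'elk': sets bits 5 13 -> bits=000101010001010001
After insert 'bat': sets bits 2 11 -> bits=001101010001010001
After insert 'ape': sets bits 12 13 -> bits=001101010001110001

Answer: 001101010001110001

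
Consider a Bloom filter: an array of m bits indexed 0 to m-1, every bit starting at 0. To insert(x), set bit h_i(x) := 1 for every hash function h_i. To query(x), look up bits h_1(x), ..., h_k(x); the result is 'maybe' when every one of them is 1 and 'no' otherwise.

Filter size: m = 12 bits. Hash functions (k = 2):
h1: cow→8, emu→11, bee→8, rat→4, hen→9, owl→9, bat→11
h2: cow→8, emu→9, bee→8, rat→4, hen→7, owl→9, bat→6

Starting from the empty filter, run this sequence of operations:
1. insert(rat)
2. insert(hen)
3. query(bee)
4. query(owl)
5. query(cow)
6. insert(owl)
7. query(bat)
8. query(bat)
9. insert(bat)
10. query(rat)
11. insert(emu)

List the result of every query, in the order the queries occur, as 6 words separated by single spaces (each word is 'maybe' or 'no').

Start: bits=000000000000
Op 1: insert rat -> sets bits 4 -> bits=000010000000
Op 2: insert hen -> sets bits 7 9 -> bits=000010010100
Op 3: query bee -> checks bit8=0 (has a 0) -> no
Op 4: query owl -> checks bit9=1 (all 1) -> maybe
Op 5: query cow -> checks bit8=0 (has a 0) -> no
Op 6: insert owl -> sets bits 9 -> bits=000010010100
Op 7: query bat -> checks bit6=0, bit11=0 (has a 0) -> no
Op 8: query bat -> checks bit6=0, bit11=0 (has a 0) -> no
Op 9: insert bat -> sets bits 6 11 -> bits=000010110101
Op 10: query rat -> checks bit4=1 (all 1) -> maybe
Op 11: insert emu -> sets bits 9 11 -> bits=000010110101
Query results in order: no maybe no no no maybe

Answer: no maybe no no no maybe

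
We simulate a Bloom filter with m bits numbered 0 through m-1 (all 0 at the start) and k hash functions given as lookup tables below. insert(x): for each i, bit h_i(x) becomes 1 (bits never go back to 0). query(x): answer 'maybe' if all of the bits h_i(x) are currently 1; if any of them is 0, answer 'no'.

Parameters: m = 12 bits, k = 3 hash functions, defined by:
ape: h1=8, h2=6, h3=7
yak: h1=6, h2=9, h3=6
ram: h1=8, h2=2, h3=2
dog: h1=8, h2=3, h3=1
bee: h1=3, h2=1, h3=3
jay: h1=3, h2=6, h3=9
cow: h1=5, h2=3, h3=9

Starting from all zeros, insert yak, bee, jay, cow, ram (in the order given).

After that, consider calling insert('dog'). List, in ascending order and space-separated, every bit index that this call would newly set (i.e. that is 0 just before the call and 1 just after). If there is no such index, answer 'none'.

Answer: none

Derivation:
Start: bits=000000000000
After insert 'yak': sets bits 6 9 -> bits=000000100100
After insert 'bee': sets bits 1 3 -> bits=010100100100
After insert 'jay': sets bits 3 6 9 -> bits=010100100100
After insert 'cow': sets bits 3 5 9 -> bits=010101100100
After insert 'ram': sets bits 2 8 -> bits=011101101100
insert 'dog' would touch bits 1 3 8; currently bit1=1, bit3=1, bit8=1
Bits that are 0 among those (would change 0->1): none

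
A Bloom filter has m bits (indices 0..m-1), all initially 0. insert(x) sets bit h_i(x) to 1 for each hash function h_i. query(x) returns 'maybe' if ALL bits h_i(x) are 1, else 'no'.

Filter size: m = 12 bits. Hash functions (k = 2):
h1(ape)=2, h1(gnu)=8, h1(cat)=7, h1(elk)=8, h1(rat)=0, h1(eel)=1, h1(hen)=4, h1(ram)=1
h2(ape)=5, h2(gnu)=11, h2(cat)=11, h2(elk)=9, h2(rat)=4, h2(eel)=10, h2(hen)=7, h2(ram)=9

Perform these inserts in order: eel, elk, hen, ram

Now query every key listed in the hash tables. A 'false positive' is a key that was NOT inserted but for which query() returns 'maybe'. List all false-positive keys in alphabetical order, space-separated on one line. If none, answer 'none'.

Start: bits=000000000000
After insert 'eel': sets bits 1 10 -> bits=010000000010
After insert 'elk': sets bits 8 9 -> bits=010000001110
After insert 'hen': sets bits 4 7 -> bits=010010011110
After insert 'ram': sets bits 1 9 -> bits=010010011110
Not inserted: ape cat gnu rat — query each against bits=010010011110:
query ape: checks bit2=0, bit5=0 (has a 0) -> no => not a false positive
query cat: checks bit7=1, bit11=0 (has a 0) -> no => not a false positive
query gnu: checks bit8=1, bit11=0 (has a 0) -> no => not a false positive
query rat: checks bit0=0, bit4=1 (has a 0) -> no => not a false positive
False positives (alphabetical): none

Answer: none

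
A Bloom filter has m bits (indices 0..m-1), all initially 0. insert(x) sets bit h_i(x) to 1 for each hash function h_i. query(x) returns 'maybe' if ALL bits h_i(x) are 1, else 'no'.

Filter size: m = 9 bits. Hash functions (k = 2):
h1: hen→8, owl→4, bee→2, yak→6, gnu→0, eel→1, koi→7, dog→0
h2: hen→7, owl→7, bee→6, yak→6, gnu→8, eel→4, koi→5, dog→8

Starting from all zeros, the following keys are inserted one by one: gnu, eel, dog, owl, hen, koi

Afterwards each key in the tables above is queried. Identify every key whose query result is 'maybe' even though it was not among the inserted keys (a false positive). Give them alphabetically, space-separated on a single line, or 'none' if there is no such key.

Answer: none

Derivation:
Start: bits=000000000
After insert 'gnu': sets bits 0 8 -> bits=100000001
After insert 'eel': sets bits 1 4 -> bits=110010001
After insert 'dog': sets bits 0 8 -> bits=110010001
After insert 'owl': sets bits 4 7 -> bits=110010011
After insert 'hen': sets bits 7 8 -> bits=110010011
After insert 'koi': sets bits 5 7 -> bits=110011011
Not inserted: bee yak — query each against bits=110011011:
query bee: checks bit2=0, bit6=0 (has a 0) -> no => not a false positive
query yak: checks bit6=0 (has a 0) -> no => not a false positive
False positives (alphabetical): none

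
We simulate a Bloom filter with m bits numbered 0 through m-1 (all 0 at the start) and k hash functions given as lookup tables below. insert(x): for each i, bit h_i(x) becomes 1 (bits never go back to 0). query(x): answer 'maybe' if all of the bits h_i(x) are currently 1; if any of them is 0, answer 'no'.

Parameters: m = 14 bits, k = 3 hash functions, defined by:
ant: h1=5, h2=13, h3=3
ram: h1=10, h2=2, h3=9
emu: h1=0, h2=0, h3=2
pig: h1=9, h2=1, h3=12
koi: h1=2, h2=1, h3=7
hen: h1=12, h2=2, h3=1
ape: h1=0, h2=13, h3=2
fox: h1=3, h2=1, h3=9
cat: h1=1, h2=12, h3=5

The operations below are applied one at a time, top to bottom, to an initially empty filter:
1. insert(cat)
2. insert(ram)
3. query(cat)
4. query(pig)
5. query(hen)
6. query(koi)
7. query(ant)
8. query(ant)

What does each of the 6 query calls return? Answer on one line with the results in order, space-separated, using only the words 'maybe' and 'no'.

Answer: maybe maybe maybe no no no

Derivation:
Start: bits=00000000000000
Op 1: insert cat -> sets bits 1 5 12 -> bits=01000100000010
Op 2: insert ram -> sets bits 2 9 10 -> bits=01100100011010
Op 3: query cat -> checks bit1=1, bit5=1, bit12=1 (all 1) -> maybe
Op 4: query pig -> checks bit1=1, bit9=1, bit12=1 (all 1) -> maybe
Op 5: query hen -> checks bit1=1, bit2=1, bit12=1 (all 1) -> maybe
Op 6: query koi -> checks bit1=1, bit2=1, bit7=0 (has a 0) -> no
Op 7: query ant -> checks bit3=0, bit5=1, bit13=0 (has a 0) -> no
Op 8: query ant -> checks bit3=0, bit5=1, bit13=0 (has a 0) -> no
Query results in order: maybe maybe maybe no no no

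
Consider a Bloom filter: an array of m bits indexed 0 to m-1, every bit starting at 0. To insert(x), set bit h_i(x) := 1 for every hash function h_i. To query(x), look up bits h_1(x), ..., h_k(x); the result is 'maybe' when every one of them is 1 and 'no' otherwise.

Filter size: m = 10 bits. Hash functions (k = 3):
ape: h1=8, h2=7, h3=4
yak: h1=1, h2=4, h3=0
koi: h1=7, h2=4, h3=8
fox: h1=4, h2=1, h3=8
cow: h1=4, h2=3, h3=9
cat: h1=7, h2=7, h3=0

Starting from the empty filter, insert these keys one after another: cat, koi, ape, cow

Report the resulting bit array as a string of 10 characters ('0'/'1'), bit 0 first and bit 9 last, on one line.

Start: bits=0000000000
After insert 'cat': sets bits 0 7 -> bits=1000000100
After insert 'koi': sets bits 4 7 8 -> bits=1000100110
After insert 'ape': sets bits 4 7 8 -> bits=1000100110
After insert 'cow': sets bits 3 4 9 -> bits=1001100111

Answer: 1001100111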